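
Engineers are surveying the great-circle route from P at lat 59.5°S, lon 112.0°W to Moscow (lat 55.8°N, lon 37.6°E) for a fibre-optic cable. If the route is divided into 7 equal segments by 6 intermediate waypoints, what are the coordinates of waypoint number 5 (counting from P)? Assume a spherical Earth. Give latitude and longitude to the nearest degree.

≈ lat 23°N, lon 8°W

Convert each endpoint to a unit vector on the sphere (x = cos φ cos λ, y = cos φ sin λ, z = sin φ).
The central angle between the endpoints is δ = arccos(p₁·p₂) ≈ 2.853 rad (163.5°).
Interpolate at f = 5/7 with slerp weights a = sin((1−f)δ)/sin δ ≈ 2.559, b = sin(fδ)/sin δ ≈ 3.139.
p = a·p₁ + b·p₂ ≈ (0.911, -0.128, 0.391); φ = arcsin(p_z) ≈ 23.04°, λ = atan2(p_y, p_x) ≈ -7.97°.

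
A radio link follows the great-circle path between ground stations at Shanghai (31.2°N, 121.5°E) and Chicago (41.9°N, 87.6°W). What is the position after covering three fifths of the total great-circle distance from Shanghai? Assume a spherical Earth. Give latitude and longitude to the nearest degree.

≈ (71°N, 147°W)

From cos δ = sin φ₁ sin φ₂ + cos φ₁ cos φ₂ cos Δλ, the central angle is δ ≈ 1.783 rad (102.1°).
Interpolate at f = 3/5 with slerp weights a = sin((1−f)δ)/sin δ ≈ 0.669, b = sin(fδ)/sin δ ≈ 0.897.
p = a·p₁ + b·p₂ ≈ (-0.271, -0.179, 0.946); φ = arcsin(p_z) ≈ 71.04°, λ = atan2(p_y, p_x) ≈ -146.55°.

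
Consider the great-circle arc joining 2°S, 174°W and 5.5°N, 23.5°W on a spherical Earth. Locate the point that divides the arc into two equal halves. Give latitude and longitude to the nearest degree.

Write both endpoints as unit vectors p₁, p₂ with components (cos φ cos λ, cos φ sin λ, sin φ).
The central angle between the endpoints is δ = arccos(p₁·p₂) ≈ 2.624 rad (150.4°).
Interpolate at f = 1/2 with slerp weights a = sin((1−f)δ)/sin δ ≈ 1.955, b = sin(fδ)/sin δ ≈ 1.955.
p = a·p₁ + b·p₂ ≈ (-0.158, -0.980, 0.119); φ = arcsin(p_z) ≈ 6.84°, λ = atan2(p_y, p_x) ≈ -99.19°.

≈ 7°N, 99°W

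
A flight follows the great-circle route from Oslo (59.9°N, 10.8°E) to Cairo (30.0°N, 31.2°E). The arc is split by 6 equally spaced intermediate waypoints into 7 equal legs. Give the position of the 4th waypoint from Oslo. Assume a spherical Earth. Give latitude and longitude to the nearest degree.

Write both endpoints as unit vectors p₁, p₂ with components (cos φ cos λ, cos φ sin λ, sin φ).
The central angle between the endpoints is δ = arccos(p₁·p₂) ≈ 0.574 rad (32.9°).
Interpolate at f = 4/7 with slerp weights a = sin((1−f)δ)/sin δ ≈ 0.448, b = sin(fδ)/sin δ ≈ 0.593.
p = a·p₁ + b·p₂ ≈ (0.660, 0.308, 0.685); φ = arcsin(p_z) ≈ 43.21°, λ = atan2(p_y, p_x) ≈ 25.02°.

≈ (43°N, 25°E)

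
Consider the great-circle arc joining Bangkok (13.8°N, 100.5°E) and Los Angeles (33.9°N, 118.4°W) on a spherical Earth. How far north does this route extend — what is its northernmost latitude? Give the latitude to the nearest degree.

The great circle lies in the plane with unit normal n̂ = (p₁ × p₂)/|p₁ × p₂|.
Here n̂_z ≈ +0.582; the vertex latitude is φ_max = arccos|n̂_z| ≈ 54.4°.
Check via Clairaut: cos φ_max = |cos φ₁| · sin C = cos(13.8°)·sin(36.8°) ≈ 0.582, again giving ≈ 54.4°.

≈ 54°N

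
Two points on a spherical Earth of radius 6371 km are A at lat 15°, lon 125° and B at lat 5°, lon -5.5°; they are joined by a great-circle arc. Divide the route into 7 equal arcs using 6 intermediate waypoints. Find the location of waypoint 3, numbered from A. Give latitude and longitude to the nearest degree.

Write both endpoints as unit vectors p₁, p₂ with components (cos φ cos λ, cos φ sin λ, sin φ).
The central angle between the endpoints is δ = arccos(p₁·p₂) ≈ 2.217 rad (127.0°).
Interpolate at f = 3/7 with slerp weights a = sin((1−f)δ)/sin δ ≈ 1.195, b = sin(fδ)/sin δ ≈ 1.019.
p = a·p₁ + b·p₂ ≈ (0.348, 0.849, 0.398); φ = arcsin(p_z) ≈ 23.47°, λ = atan2(p_y, p_x) ≈ 67.68°.

≈ lat 23°, lon 68°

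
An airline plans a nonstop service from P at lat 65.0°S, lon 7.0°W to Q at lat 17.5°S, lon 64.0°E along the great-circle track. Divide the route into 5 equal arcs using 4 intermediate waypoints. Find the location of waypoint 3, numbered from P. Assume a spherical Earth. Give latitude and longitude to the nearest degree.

≈ lat 41°S, lon 49°E

Convert each endpoint to a unit vector on the sphere (x = cos φ cos λ, y = cos φ sin λ, z = sin φ).
The central angle between the endpoints is δ = arccos(p₁·p₂) ≈ 1.155 rad (66.2°).
Interpolate at f = 3/5 with slerp weights a = sin((1−f)δ)/sin δ ≈ 0.487, b = sin(fδ)/sin δ ≈ 0.698.
p = a·p₁ + b·p₂ ≈ (0.496, 0.574, -0.652); φ = arcsin(p_z) ≈ -40.67°, λ = atan2(p_y, p_x) ≈ 49.13°.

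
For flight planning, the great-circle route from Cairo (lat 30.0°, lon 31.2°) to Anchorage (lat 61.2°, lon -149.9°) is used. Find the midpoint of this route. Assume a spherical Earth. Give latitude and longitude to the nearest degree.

≈ lat 74°, lon 33°

Write both endpoints as unit vectors p₁, p₂ with components (cos φ cos λ, cos φ sin λ, sin φ).
The central angle between the endpoints is δ = arccos(p₁·p₂) ≈ 1.550 rad (88.8°).
Interpolate at f = 1/2 with slerp weights a = sin((1−f)δ)/sin δ ≈ 0.700, b = sin(fδ)/sin δ ≈ 0.700.
p = a·p₁ + b·p₂ ≈ (0.227, 0.145, 0.963); φ = arcsin(p_z) ≈ 74.39°, λ = atan2(p_y, p_x) ≈ 32.58°.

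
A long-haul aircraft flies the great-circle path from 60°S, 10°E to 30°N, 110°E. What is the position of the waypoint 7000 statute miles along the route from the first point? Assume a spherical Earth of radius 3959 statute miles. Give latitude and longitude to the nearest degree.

Write both endpoints as unit vectors p₁, p₂ with components (cos φ cos λ, cos φ sin λ, sin φ).
The central angle between the endpoints is δ = arccos(p₁·p₂) ≈ 2.104 rad (120.5°). The total great-circle distance is δ·R ≈ 2.104 × 3959 ≈ 8329 mi, so the target fraction is f = 7000/8329 ≈ 0.840.
Interpolate at f ≈ 0.840 with slerp weights a = sin((1−f)δ)/sin δ ≈ 0.383, b = sin(fδ)/sin δ ≈ 1.139.
p = a·p₁ + b·p₂ ≈ (-0.149, 0.960, 0.238); φ = arcsin(p_z) ≈ 13.77°, λ = atan2(p_y, p_x) ≈ 98.82°.

≈ 14°N, 99°E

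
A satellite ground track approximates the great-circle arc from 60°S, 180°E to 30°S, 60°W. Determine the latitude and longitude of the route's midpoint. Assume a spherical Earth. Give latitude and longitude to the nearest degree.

≈ 61°S, 95°W

Convert each endpoint to a unit vector on the sphere (x = cos φ cos λ, y = cos φ sin λ, z = sin φ).
The central angle between the endpoints is δ = arccos(p₁·p₂) ≈ 1.353 rad (77.5°).
Interpolate at f = 1/2 with slerp weights a = sin((1−f)δ)/sin δ ≈ 0.641, b = sin(fδ)/sin δ ≈ 0.641.
p = a·p₁ + b·p₂ ≈ (-0.043, -0.481, -0.876); φ = arcsin(p_z) ≈ -61.14°, λ = atan2(p_y, p_x) ≈ -95.10°.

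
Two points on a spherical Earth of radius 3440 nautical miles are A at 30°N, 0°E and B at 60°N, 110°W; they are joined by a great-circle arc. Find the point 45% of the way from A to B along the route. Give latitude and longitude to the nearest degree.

≈ 56°N, 29°W

From cos δ = sin φ₁ sin φ₂ + cos φ₁ cos φ₂ cos Δλ, the central angle is δ ≈ 1.282 rad (73.4°).
Interpolate at f = 0.45 with slerp weights a = sin((1−f)δ)/sin δ ≈ 0.676, b = sin(fδ)/sin δ ≈ 0.569.
p = a·p₁ + b·p₂ ≈ (0.488, -0.267, 0.831); φ = arcsin(p_z) ≈ 56.18°, λ = atan2(p_y, p_x) ≈ -28.70°.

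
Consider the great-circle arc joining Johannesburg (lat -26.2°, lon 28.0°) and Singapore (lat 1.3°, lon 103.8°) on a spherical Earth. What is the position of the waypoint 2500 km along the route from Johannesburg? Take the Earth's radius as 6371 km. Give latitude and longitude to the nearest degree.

≈ lat -21°, lon 52°

Convert each endpoint to a unit vector on the sphere (x = cos φ cos λ, y = cos φ sin λ, z = sin φ).
The central angle between the endpoints is δ = arccos(p₁·p₂) ≈ 1.359 rad (77.9°). The total great-circle distance is δ·R ≈ 1.359 × 6371 ≈ 8659 km, so the target fraction is f = 2500/8659 ≈ 0.289.
Interpolate at f ≈ 0.289 with slerp weights a = sin((1−f)δ)/sin δ ≈ 0.842, b = sin(fδ)/sin δ ≈ 0.391.
p = a·p₁ + b·p₂ ≈ (0.574, 0.734, -0.363); φ = arcsin(p_z) ≈ -21.27°, λ = atan2(p_y, p_x) ≈ 52.00°.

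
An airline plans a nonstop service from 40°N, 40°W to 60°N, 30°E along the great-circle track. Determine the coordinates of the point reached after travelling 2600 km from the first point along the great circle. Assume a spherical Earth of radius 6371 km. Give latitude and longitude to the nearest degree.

≈ 55°N, 13°W

Convert each endpoint to a unit vector on the sphere (x = cos φ cos λ, y = cos φ sin λ, z = sin φ).
The central angle between the endpoints is δ = arccos(p₁·p₂) ≈ 0.813 rad (46.6°). The total great-circle distance is δ·R ≈ 0.813 × 6371 ≈ 5177 km, so the target fraction is f = 2600/5177 ≈ 0.502.
Interpolate at f ≈ 0.502 with slerp weights a = sin((1−f)δ)/sin δ ≈ 0.542, b = sin(fδ)/sin δ ≈ 0.547.
p = a·p₁ + b·p₂ ≈ (0.555, -0.130, 0.822); φ = arcsin(p_z) ≈ 55.26°, λ = atan2(p_y, p_x) ≈ -13.21°.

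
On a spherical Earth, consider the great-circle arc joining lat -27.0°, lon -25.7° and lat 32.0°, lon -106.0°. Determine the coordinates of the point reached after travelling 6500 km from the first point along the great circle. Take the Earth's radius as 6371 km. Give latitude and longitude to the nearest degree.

≈ lat 10°, lon -72°

Write both endpoints as unit vectors p₁, p₂ with components (cos φ cos λ, cos φ sin λ, sin φ).
The central angle between the endpoints is δ = arccos(p₁·p₂) ≈ 1.684 rad (96.5°). The total great-circle distance is δ·R ≈ 1.684 × 6371 ≈ 10731 km, so the target fraction is f = 6500/10731 ≈ 0.606.
Interpolate at f ≈ 0.606 with slerp weights a = sin((1−f)δ)/sin δ ≈ 0.620, b = sin(fδ)/sin δ ≈ 0.858.
p = a·p₁ + b·p₂ ≈ (0.298, -0.939, 0.173); φ = arcsin(p_z) ≈ 9.96°, λ = atan2(p_y, p_x) ≈ -72.42°.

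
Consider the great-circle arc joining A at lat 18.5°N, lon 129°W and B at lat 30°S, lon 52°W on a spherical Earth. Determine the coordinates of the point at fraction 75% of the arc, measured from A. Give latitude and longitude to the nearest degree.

≈ lat 20°S, lon 74°W

Write both endpoints as unit vectors p₁, p₂ with components (cos φ cos λ, cos φ sin λ, sin φ).
The central angle between the endpoints is δ = arccos(p₁·p₂) ≈ 1.545 rad (88.5°).
Interpolate at f = 0.75 with slerp weights a = sin((1−f)δ)/sin δ ≈ 0.377, b = sin(fδ)/sin δ ≈ 0.917.
p = a·p₁ + b·p₂ ≈ (0.264, -0.903, -0.339); φ = arcsin(p_z) ≈ -19.80°, λ = atan2(p_y, p_x) ≈ -73.72°.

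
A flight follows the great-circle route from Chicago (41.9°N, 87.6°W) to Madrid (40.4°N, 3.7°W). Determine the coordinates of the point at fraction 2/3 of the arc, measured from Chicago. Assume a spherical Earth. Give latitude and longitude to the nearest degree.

Convert each endpoint to a unit vector on the sphere (x = cos φ cos λ, y = cos φ sin λ, z = sin φ).
The central angle between the endpoints is δ = arccos(p₁·p₂) ≈ 1.055 rad (60.5°).
Interpolate at f = 2/3 with slerp weights a = sin((1−f)δ)/sin δ ≈ 0.396, b = sin(fδ)/sin δ ≈ 0.744.
p = a·p₁ + b·p₂ ≈ (0.577, -0.331, 0.746); φ = arcsin(p_z) ≈ 48.28°, λ = atan2(p_y, p_x) ≈ -29.83°.

≈ 48°N, 30°W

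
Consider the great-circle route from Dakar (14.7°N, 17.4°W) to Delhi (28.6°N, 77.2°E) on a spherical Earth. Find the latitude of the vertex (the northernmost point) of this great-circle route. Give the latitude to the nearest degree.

≈ 32°N

The great circle lies in the plane with unit normal n̂ = (p₁ × p₂)/|p₁ × p₂|.
Here n̂_z ≈ +0.848; the vertex latitude is φ_max = arccos|n̂_z| ≈ 32.0°.
Check via Clairaut: cos φ_max = |cos φ₁| · sin C = cos(14.7°)·sin(61.2°) ≈ 0.848, again giving ≈ 32.0°.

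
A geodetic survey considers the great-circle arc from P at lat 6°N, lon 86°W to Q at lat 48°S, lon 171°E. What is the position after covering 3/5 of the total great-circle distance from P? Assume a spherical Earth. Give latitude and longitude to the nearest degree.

From cos δ = sin φ₁ sin φ₂ + cos φ₁ cos φ₂ cos Δλ, the central angle is δ ≈ 1.800 rad (103.1°).
Interpolate at f = 3/5 with slerp weights a = sin((1−f)δ)/sin δ ≈ 0.677, b = sin(fδ)/sin δ ≈ 0.906.
p = a·p₁ + b·p₂ ≈ (-0.552, -0.577, -0.602); φ = arcsin(p_z) ≈ -37.04°, λ = atan2(p_y, p_x) ≈ -133.71°.

≈ lat 37°S, lon 134°W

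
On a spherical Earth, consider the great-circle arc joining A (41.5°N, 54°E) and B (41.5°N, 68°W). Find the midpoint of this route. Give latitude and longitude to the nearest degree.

≈ (61°N, 7°W)

The haversine formula gives a central angle δ ≈ 1.429 rad (81.8°) between the endpoints.
Interpolate at f = 1/2 with slerp weights a = sin((1−f)δ)/sin δ ≈ 0.662, b = sin(fδ)/sin δ ≈ 0.662.
p = a·p₁ + b·p₂ ≈ (0.477, -0.059, 0.877); φ = arcsin(p_z) ≈ 61.28°, λ = atan2(p_y, p_x) ≈ -7.00°.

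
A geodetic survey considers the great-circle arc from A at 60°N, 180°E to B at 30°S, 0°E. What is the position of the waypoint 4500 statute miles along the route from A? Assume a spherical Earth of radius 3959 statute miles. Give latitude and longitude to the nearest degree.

≈ 55°N, 0°E

Write both endpoints as unit vectors p₁, p₂ with components (cos φ cos λ, cos φ sin λ, sin φ).
The central angle between the endpoints is δ = arccos(p₁·p₂) ≈ 2.618 rad (150.0°). The total great-circle distance is δ·R ≈ 2.618 × 3959 ≈ 10365 mi, so the target fraction is f = 4500/10365 ≈ 0.434.
Interpolate at f ≈ 0.434 with slerp weights a = sin((1−f)δ)/sin δ ≈ 1.992, b = sin(fδ)/sin δ ≈ 1.814.
p = a·p₁ + b·p₂ ≈ (0.575, -0.000, 0.818); φ = arcsin(p_z) ≈ 54.87°, λ = atan2(p_y, p_x) ≈ -0.00°.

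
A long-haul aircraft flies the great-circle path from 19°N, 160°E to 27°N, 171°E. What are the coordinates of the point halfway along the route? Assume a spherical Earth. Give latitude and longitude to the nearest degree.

≈ 23°N, 165°E

Convert each endpoint to a unit vector on the sphere (x = cos φ cos λ, y = cos φ sin λ, z = sin φ).
The central angle between the endpoints is δ = arccos(p₁·p₂) ≈ 0.225 rad (12.9°).
Interpolate at f = 1/2 with slerp weights a = sin((1−f)δ)/sin δ ≈ 0.503, b = sin(fδ)/sin δ ≈ 0.503.
p = a·p₁ + b·p₂ ≈ (-0.890, 0.233, 0.392); φ = arcsin(p_z) ≈ 23.10°, λ = atan2(p_y, p_x) ≈ 165.34°.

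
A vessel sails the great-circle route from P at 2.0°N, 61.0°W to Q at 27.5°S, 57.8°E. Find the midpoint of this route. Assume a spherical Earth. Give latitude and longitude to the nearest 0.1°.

≈ 23.9°S, 7.4°W

Convert each endpoint to a unit vector on the sphere (x = cos φ cos λ, y = cos φ sin λ, z = sin φ).
The central angle between the endpoints is δ = arccos(p₁·p₂) ≈ 2.030 rad (116.3°).
Interpolate at f = 1/2 with slerp weights a = sin((1−f)δ)/sin δ ≈ 0.948, b = sin(fδ)/sin δ ≈ 0.948.
p = a·p₁ + b·p₂ ≈ (0.907, -0.117, -0.404); φ = arcsin(p_z) ≈ -23.86°, λ = atan2(p_y, p_x) ≈ -7.35°.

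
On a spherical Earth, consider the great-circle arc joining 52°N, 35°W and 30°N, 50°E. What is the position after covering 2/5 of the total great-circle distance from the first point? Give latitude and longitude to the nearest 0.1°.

≈ 51.7°N, 6.9°E

Convert each endpoint to a unit vector on the sphere (x = cos φ cos λ, y = cos φ sin λ, z = sin φ).
The central angle between the endpoints is δ = arccos(p₁·p₂) ≈ 1.115 rad (63.9°).
Interpolate at f = 2/5 with slerp weights a = sin((1−f)δ)/sin δ ≈ 0.691, b = sin(fδ)/sin δ ≈ 0.480.
p = a·p₁ + b·p₂ ≈ (0.616, 0.075, 0.784); φ = arcsin(p_z) ≈ 51.67°, λ = atan2(p_y, p_x) ≈ 6.92°.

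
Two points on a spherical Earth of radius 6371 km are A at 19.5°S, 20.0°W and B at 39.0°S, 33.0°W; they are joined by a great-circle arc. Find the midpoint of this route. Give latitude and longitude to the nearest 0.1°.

≈ 29.4°S, 25.9°W

Convert each endpoint to a unit vector on the sphere (x = cos φ cos λ, y = cos φ sin λ, z = sin φ).
The central angle between the endpoints is δ = arccos(p₁·p₂) ≈ 0.393 rad (22.5°).
Interpolate at f = 1/2 with slerp weights a = sin((1−f)δ)/sin δ ≈ 0.510, b = sin(fδ)/sin δ ≈ 0.510.
p = a·p₁ + b·p₂ ≈ (0.784, -0.380, -0.491); φ = arcsin(p_z) ≈ -29.41°, λ = atan2(p_y, p_x) ≈ -25.87°.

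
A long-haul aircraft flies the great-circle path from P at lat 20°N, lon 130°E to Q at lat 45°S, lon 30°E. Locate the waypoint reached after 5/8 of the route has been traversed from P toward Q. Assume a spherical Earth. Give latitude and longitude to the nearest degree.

From cos δ = sin φ₁ sin φ₂ + cos φ₁ cos φ₂ cos Δλ, the central angle is δ ≈ 1.936 rad (110.9°).
Interpolate at f = 5/8 with slerp weights a = sin((1−f)δ)/sin δ ≈ 0.711, b = sin(fδ)/sin δ ≈ 1.002.
p = a·p₁ + b·p₂ ≈ (0.184, 0.866, -0.465); φ = arcsin(p_z) ≈ -27.72°, λ = atan2(p_y, p_x) ≈ 78.00°.

≈ lat 28°S, lon 78°E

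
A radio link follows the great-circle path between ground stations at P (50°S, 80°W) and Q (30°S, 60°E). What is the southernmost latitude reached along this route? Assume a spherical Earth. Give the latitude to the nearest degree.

The great circle lies in the plane with unit normal n̂ = (p₁ × p₂)/|p₁ × p₂|.
Here n̂_z ≈ +0.358; the vertex latitude is φ_max = arccos|n̂_z| ≈ 69.0°.

≈ 69°S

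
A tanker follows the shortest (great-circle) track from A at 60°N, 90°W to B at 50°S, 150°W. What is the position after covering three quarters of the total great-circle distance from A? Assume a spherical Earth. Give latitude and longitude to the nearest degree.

≈ 23°S, 134°W

Convert each endpoint to a unit vector on the sphere (x = cos φ cos λ, y = cos φ sin λ, z = sin φ).
The central angle between the endpoints is δ = arccos(p₁·p₂) ≈ 2.098 rad (120.2°).
Interpolate at f = 3/4 with slerp weights a = sin((1−f)δ)/sin δ ≈ 0.579, b = sin(fδ)/sin δ ≈ 1.157.
p = a·p₁ + b·p₂ ≈ (-0.644, -0.661, -0.385); φ = arcsin(p_z) ≈ -22.62°, λ = atan2(p_y, p_x) ≈ -134.24°.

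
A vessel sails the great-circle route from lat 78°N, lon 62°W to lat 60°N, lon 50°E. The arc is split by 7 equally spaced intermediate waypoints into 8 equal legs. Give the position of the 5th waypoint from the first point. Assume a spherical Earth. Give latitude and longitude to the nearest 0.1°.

≈ lat 72.3°N, lon 35.4°E

Convert each endpoint to a unit vector on the sphere (x = cos φ cos λ, y = cos φ sin λ, z = sin φ).
The central angle between the endpoints is δ = arccos(p₁·p₂) ≈ 0.630 rad (36.1°).
Interpolate at f = 5/8 with slerp weights a = sin((1−f)δ)/sin δ ≈ 0.397, b = sin(fδ)/sin δ ≈ 0.651.
p = a·p₁ + b·p₂ ≈ (0.248, 0.176, 0.953); φ = arcsin(p_z) ≈ 72.28°, λ = atan2(p_y, p_x) ≈ 35.43°.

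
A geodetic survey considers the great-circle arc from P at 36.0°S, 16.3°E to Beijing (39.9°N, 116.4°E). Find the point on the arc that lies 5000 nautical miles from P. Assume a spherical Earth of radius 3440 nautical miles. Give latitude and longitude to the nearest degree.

Convert each endpoint to a unit vector on the sphere (x = cos φ cos λ, y = cos φ sin λ, z = sin φ).
The central angle between the endpoints is δ = arccos(p₁·p₂) ≈ 2.078 rad (119.1°). The total great-circle distance is δ·R ≈ 2.078 × 3440 ≈ 7149 nmi, so the target fraction is f = 5000/7149 ≈ 0.699.
Interpolate at f ≈ 0.699 with slerp weights a = sin((1−f)δ)/sin δ ≈ 0.669, b = sin(fδ)/sin δ ≈ 1.136.
p = a·p₁ + b·p₂ ≈ (0.132, 0.933, 0.336); φ = arcsin(p_z) ≈ 19.61°, λ = atan2(p_y, p_x) ≈ 81.95°.

≈ 20°N, 82°E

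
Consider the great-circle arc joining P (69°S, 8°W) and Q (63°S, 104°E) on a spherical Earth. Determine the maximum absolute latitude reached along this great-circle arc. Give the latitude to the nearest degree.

The great circle lies in the plane with unit normal n̂ = (p₁ × p₂)/|p₁ × p₂|.
Here n̂_z ≈ +0.237; the vertex latitude is φ_max = arccos|n̂_z| ≈ 76.3°.

≈ 76°S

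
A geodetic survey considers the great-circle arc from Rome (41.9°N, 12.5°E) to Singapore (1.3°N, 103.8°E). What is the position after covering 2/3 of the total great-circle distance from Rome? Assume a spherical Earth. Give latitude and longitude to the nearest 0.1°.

The haversine formula gives a central angle δ ≈ 1.573 rad (90.1°) between the endpoints.
Interpolate at f = 2/3 with slerp weights a = sin((1−f)δ)/sin δ ≈ 0.501, b = sin(fδ)/sin δ ≈ 0.867.
p = a·p₁ + b·p₂ ≈ (0.157, 0.922, 0.354); φ = arcsin(p_z) ≈ 20.73°, λ = atan2(p_y, p_x) ≈ 80.33°.

≈ 20.7°N, 80.3°E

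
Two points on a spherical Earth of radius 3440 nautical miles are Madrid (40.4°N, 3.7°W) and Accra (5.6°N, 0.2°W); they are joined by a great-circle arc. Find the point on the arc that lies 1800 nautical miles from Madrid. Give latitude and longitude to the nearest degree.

≈ (11°N, 1°W)

The haversine formula gives a central angle δ ≈ 0.610 rad (34.9°) between the endpoints. The total great-circle distance is δ·R ≈ 0.610 × 3440 ≈ 2098 nmi, so the target fraction is f = 1800/2098 ≈ 0.858.
Interpolate at f ≈ 0.858 with slerp weights a = sin((1−f)δ)/sin δ ≈ 0.151, b = sin(fδ)/sin δ ≈ 0.872.
p = a·p₁ + b·p₂ ≈ (0.983, -0.010, 0.183); φ = arcsin(p_z) ≈ 10.54°, λ = atan2(p_y, p_x) ≈ -0.61°.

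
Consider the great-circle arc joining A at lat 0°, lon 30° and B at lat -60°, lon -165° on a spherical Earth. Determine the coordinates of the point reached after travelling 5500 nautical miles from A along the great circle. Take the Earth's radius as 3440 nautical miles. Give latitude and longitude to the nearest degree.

≈ lat -81°, lon 131°

Write both endpoints as unit vectors p₁, p₂ with components (cos φ cos λ, cos φ sin λ, sin φ).
The central angle between the endpoints is δ = arccos(p₁·p₂) ≈ 2.075 rad (118.9°). The total great-circle distance is δ·R ≈ 2.075 × 3440 ≈ 7137 nmi, so the target fraction is f = 5500/7137 ≈ 0.771.
Interpolate at f ≈ 0.771 with slerp weights a = sin((1−f)δ)/sin δ ≈ 0.523, b = sin(fδ)/sin δ ≈ 1.142.
p = a·p₁ + b·p₂ ≈ (-0.098, 0.114, -0.989); φ = arcsin(p_z) ≈ -81.35°, λ = atan2(p_y, p_x) ≈ 130.75°.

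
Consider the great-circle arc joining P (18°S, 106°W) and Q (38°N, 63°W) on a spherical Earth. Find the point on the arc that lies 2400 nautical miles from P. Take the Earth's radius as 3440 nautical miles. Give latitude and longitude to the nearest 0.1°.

Convert each endpoint to a unit vector on the sphere (x = cos φ cos λ, y = cos φ sin λ, z = sin φ).
The central angle between the endpoints is δ = arccos(p₁·p₂) ≈ 1.205 rad (69.0°). The total great-circle distance is δ·R ≈ 1.205 × 3440 ≈ 4145 nmi, so the target fraction is f = 2400/4145 ≈ 0.579.
Interpolate at f ≈ 0.579 with slerp weights a = sin((1−f)δ)/sin δ ≈ 0.520, b = sin(fδ)/sin δ ≈ 0.688.
p = a·p₁ + b·p₂ ≈ (0.110, -0.959, 0.263); φ = arcsin(p_z) ≈ 15.24°, λ = atan2(p_y, p_x) ≈ -83.47°.

≈ (15.2°N, 83.5°W)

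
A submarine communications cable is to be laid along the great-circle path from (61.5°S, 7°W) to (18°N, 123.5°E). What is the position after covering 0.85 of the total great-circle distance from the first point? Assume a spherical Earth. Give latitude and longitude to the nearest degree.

From cos δ = sin φ₁ sin φ₂ + cos φ₁ cos φ₂ cos Δλ, the central angle is δ ≈ 2.173 rad (124.5°).
Interpolate at f = 0.85 with slerp weights a = sin((1−f)δ)/sin δ ≈ 0.388, b = sin(fδ)/sin δ ≈ 1.167.
p = a·p₁ + b·p₂ ≈ (-0.429, 0.903, 0.019); φ = arcsin(p_z) ≈ 1.11°, λ = atan2(p_y, p_x) ≈ 115.40°.

≈ (1°N, 115°E)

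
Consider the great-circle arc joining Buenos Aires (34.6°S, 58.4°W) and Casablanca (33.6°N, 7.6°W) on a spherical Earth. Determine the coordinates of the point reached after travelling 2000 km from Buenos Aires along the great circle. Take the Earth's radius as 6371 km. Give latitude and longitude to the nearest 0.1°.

From cos δ = sin φ₁ sin φ₂ + cos φ₁ cos φ₂ cos Δλ, the central angle is δ ≈ 1.451 rad (83.2°). The total great-circle distance is δ·R ≈ 1.451 × 6371 ≈ 9247 km, so the target fraction is f = 2000/9247 ≈ 0.216.
Interpolate at f ≈ 0.216 with slerp weights a = sin((1−f)δ)/sin δ ≈ 0.914, b = sin(fδ)/sin δ ≈ 0.311.
p = a·p₁ + b·p₂ ≈ (0.651, -0.675, -0.347); φ = arcsin(p_z) ≈ -20.30°, λ = atan2(p_y, p_x) ≈ -46.04°.

≈ (20.3°S, 46.0°W)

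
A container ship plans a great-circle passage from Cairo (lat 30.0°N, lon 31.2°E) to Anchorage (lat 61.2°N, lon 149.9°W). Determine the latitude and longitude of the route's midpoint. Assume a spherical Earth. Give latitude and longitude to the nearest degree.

Convert each endpoint to a unit vector on the sphere (x = cos φ cos λ, y = cos φ sin λ, z = sin φ).
The central angle between the endpoints is δ = arccos(p₁·p₂) ≈ 1.550 rad (88.8°).
Interpolate at f = 1/2 with slerp weights a = sin((1−f)δ)/sin δ ≈ 0.700, b = sin(fδ)/sin δ ≈ 0.700.
p = a·p₁ + b·p₂ ≈ (0.227, 0.145, 0.963); φ = arcsin(p_z) ≈ 74.39°, λ = atan2(p_y, p_x) ≈ 32.58°.

≈ lat 74°N, lon 33°E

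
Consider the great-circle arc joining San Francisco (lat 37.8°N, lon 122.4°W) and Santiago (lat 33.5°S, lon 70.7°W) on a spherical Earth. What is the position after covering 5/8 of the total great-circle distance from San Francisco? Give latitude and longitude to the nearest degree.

≈ lat 7°S, lon 90°W

Convert each endpoint to a unit vector on the sphere (x = cos φ cos λ, y = cos φ sin λ, z = sin φ).
The central angle between the endpoints is δ = arccos(p₁·p₂) ≈ 1.501 rad (86.0°).
Interpolate at f = 5/8 with slerp weights a = sin((1−f)δ)/sin δ ≈ 0.535, b = sin(fδ)/sin δ ≈ 0.808.
p = a·p₁ + b·p₂ ≈ (-0.004, -0.993, -0.118); φ = arcsin(p_z) ≈ -6.80°, λ = atan2(p_y, p_x) ≈ -90.21°.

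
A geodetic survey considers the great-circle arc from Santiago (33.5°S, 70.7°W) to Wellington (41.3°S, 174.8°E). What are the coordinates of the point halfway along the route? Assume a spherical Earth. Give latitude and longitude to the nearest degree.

≈ (55°S, 123°W)

Write both endpoints as unit vectors p₁, p₂ with components (cos φ cos λ, cos φ sin λ, sin φ).
The central angle between the endpoints is δ = arccos(p₁·p₂) ≈ 1.466 rad (84.0°).
Interpolate at f = 1/2 with slerp weights a = sin((1−f)δ)/sin δ ≈ 0.673, b = sin(fδ)/sin δ ≈ 0.673.
p = a·p₁ + b·p₂ ≈ (-0.318, -0.484, -0.815); φ = arcsin(p_z) ≈ -54.63°, λ = atan2(p_y, p_x) ≈ -123.32°.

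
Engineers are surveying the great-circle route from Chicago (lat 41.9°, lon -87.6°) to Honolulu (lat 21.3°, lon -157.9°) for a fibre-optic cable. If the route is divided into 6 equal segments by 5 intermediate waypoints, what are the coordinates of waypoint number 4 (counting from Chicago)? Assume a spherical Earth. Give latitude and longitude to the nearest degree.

≈ lat 33°, lon -139°

The haversine formula gives a central angle δ ≈ 1.074 rad (61.6°) between the endpoints.
Interpolate at f = 4/6 with slerp weights a = sin((1−f)δ)/sin δ ≈ 0.399, b = sin(fδ)/sin δ ≈ 0.747.
p = a·p₁ + b·p₂ ≈ (-0.632, -0.558, 0.537); φ = arcsin(p_z) ≈ 32.51°, λ = atan2(p_y, p_x) ≈ -138.56°.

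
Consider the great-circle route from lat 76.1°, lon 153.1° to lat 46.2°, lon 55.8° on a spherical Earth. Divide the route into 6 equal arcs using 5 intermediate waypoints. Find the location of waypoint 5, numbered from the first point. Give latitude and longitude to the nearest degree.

≈ lat 54°, lon 60°

Convert each endpoint to a unit vector on the sphere (x = cos φ cos λ, y = cos φ sin λ, z = sin φ).
The central angle between the endpoints is δ = arccos(p₁·p₂) ≈ 0.824 rad (47.2°).
Interpolate at f = 5/6 with slerp weights a = sin((1−f)δ)/sin δ ≈ 0.187, b = sin(fδ)/sin δ ≈ 0.864.
p = a·p₁ + b·p₂ ≈ (0.296, 0.515, 0.805); φ = arcsin(p_z) ≈ 53.57°, λ = atan2(p_y, p_x) ≈ 60.09°.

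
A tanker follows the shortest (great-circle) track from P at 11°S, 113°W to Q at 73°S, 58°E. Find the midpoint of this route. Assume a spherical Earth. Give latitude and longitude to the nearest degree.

The haversine formula gives a central angle δ ≈ 1.672 rad (95.8°) between the endpoints.
Interpolate at f = 1/2 with slerp weights a = sin((1−f)δ)/sin δ ≈ 0.746, b = sin(fδ)/sin δ ≈ 0.746.
p = a·p₁ + b·p₂ ≈ (-0.170, -0.489, -0.855); φ = arcsin(p_z) ≈ -58.81°, λ = atan2(p_y, p_x) ≈ -109.22°.

≈ 59°S, 109°W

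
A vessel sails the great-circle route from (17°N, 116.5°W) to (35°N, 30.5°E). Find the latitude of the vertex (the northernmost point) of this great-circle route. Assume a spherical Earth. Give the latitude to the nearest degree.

≈ 61°N

The great circle lies in the plane with unit normal n̂ = (p₁ × p₂)/|p₁ × p₂|.
Here n̂_z ≈ +0.489; the vertex latitude is φ_max = arccos|n̂_z| ≈ 60.7°.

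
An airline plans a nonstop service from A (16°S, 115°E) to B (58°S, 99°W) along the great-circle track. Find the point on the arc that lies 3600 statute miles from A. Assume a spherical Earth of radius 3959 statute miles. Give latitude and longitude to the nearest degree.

Write both endpoints as unit vectors p₁, p₂ with components (cos φ cos λ, cos φ sin λ, sin φ).
The central angle between the endpoints is δ = arccos(p₁·p₂) ≈ 1.760 rad (100.9°). The total great-circle distance is δ·R ≈ 1.760 × 3959 ≈ 6970 mi, so the target fraction is f = 3600/6970 ≈ 0.517.
Interpolate at f ≈ 0.517 with slerp weights a = sin((1−f)δ)/sin δ ≈ 0.766, b = sin(fδ)/sin δ ≈ 0.803.
p = a·p₁ + b·p₂ ≈ (-0.378, 0.247, -0.892); φ = arcsin(p_z) ≈ -63.19°, λ = atan2(p_y, p_x) ≈ 146.86°.

≈ (63°S, 147°E)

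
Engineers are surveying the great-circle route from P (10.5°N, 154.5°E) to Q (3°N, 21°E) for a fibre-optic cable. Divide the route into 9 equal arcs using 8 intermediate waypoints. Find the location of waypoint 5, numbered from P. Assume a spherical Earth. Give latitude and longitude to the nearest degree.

≈ (16°N, 79°E)

Write both endpoints as unit vectors p₁, p₂ with components (cos φ cos λ, cos φ sin λ, sin φ).
The central angle between the endpoints is δ = arccos(p₁·p₂) ≈ 2.300 rad (131.8°).
Interpolate at f = 5/9 with slerp weights a = sin((1−f)δ)/sin δ ≈ 1.144, b = sin(fδ)/sin δ ≈ 1.284.
p = a·p₁ + b·p₂ ≈ (0.181, 0.944, 0.276); φ = arcsin(p_z) ≈ 16.01°, λ = atan2(p_y, p_x) ≈ 79.12°.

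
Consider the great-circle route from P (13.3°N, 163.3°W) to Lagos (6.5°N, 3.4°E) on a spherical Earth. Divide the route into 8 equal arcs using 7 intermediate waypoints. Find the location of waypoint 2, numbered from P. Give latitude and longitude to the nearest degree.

Write both endpoints as unit vectors p₁, p₂ with components (cos φ cos λ, cos φ sin λ, sin φ).
The central angle between the endpoints is δ = arccos(p₁·p₂) ≈ 2.726 rad (156.2°).
Interpolate at f = 2/8 with slerp weights a = sin((1−f)δ)/sin δ ≈ 2.205, b = sin(fδ)/sin δ ≈ 1.561.
p = a·p₁ + b·p₂ ≈ (-0.507, -0.525, 0.684); φ = arcsin(p_z) ≈ 43.15°, λ = atan2(p_y, p_x) ≈ -134.02°.

≈ (43°N, 134°W)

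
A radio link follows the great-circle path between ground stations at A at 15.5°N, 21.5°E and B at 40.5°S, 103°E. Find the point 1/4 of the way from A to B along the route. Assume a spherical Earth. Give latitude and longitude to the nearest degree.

Convert each endpoint to a unit vector on the sphere (x = cos φ cos λ, y = cos φ sin λ, z = sin φ).
The central angle between the endpoints is δ = arccos(p₁·p₂) ≈ 1.636 rad (93.7°).
Interpolate at f = 1/4 with slerp weights a = sin((1−f)δ)/sin δ ≈ 0.944, b = sin(fδ)/sin δ ≈ 0.399.
p = a·p₁ + b·p₂ ≈ (0.778, 0.629, -0.007); φ = arcsin(p_z) ≈ -0.38°, λ = atan2(p_y, p_x) ≈ 38.94°.

≈ 0°N, 39°E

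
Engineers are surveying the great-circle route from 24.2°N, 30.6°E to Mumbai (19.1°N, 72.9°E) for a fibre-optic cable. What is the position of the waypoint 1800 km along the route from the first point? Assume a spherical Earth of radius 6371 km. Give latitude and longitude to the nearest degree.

≈ 23°N, 48°E

From cos δ = sin φ₁ sin φ₂ + cos φ₁ cos φ₂ cos Δλ, the central angle is δ ≈ 0.689 rad (39.5°). The total great-circle distance is δ·R ≈ 0.689 × 6371 ≈ 4392 km, so the target fraction is f = 1800/4392 ≈ 0.410.
Interpolate at f ≈ 0.410 with slerp weights a = sin((1−f)δ)/sin δ ≈ 0.622, b = sin(fδ)/sin δ ≈ 0.438.
p = a·p₁ + b·p₂ ≈ (0.610, 0.685, 0.398); φ = arcsin(p_z) ≈ 23.48°, λ = atan2(p_y, p_x) ≈ 48.29°.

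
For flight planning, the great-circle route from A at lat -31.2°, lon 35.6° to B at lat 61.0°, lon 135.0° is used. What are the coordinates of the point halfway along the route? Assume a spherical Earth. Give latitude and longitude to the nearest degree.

≈ lat 21°, lon 67°

Convert each endpoint to a unit vector on the sphere (x = cos φ cos λ, y = cos φ sin λ, z = sin φ).
The central angle between the endpoints is δ = arccos(p₁·p₂) ≈ 2.119 rad (121.4°).
Interpolate at f = 1/2 with slerp weights a = sin((1−f)δ)/sin δ ≈ 1.021, b = sin(fδ)/sin δ ≈ 1.021.
p = a·p₁ + b·p₂ ≈ (0.360, 0.859, 0.364); φ = arcsin(p_z) ≈ 21.36°, λ = atan2(p_y, p_x) ≈ 67.24°.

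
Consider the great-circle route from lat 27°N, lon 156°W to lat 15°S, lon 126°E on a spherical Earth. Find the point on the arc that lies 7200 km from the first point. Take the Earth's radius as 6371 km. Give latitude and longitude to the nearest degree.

From cos δ = sin φ₁ sin φ₂ + cos φ₁ cos φ₂ cos Δλ, the central angle is δ ≈ 1.509 rad (86.5°). The total great-circle distance is δ·R ≈ 1.509 × 6371 ≈ 9616 km, so the target fraction is f = 7200/9616 ≈ 0.749.
Interpolate at f ≈ 0.749 with slerp weights a = sin((1−f)δ)/sin δ ≈ 0.371, b = sin(fδ)/sin δ ≈ 0.906.
p = a·p₁ + b·p₂ ≈ (-0.816, 0.574, -0.066); φ = arcsin(p_z) ≈ -3.79°, λ = atan2(p_y, p_x) ≈ 144.90°.

≈ lat 4°S, lon 145°E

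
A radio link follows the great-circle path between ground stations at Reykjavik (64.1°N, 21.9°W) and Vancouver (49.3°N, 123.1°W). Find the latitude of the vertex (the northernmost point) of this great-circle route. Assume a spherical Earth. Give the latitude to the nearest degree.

≈ 69°N

The great circle lies in the plane with unit normal n̂ = (p₁ × p₂)/|p₁ × p₂|.
Here n̂_z ≈ -0.359; the vertex latitude is φ_max = arccos|n̂_z| ≈ 69.0°.
Check via Clairaut: cos φ_max = |cos φ₁| · sin C = cos(64.1°)·sin(55.2°) ≈ 0.359, again giving ≈ 69.0°.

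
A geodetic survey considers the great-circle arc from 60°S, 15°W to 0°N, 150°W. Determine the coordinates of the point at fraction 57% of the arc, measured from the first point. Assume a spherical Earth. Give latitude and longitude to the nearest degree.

From cos δ = sin φ₁ sin φ₂ + cos φ₁ cos φ₂ cos Δλ, the central angle is δ ≈ 1.932 rad (110.7°).
Interpolate at f = 0.57 with slerp weights a = sin((1−f)δ)/sin δ ≈ 0.789, b = sin(fδ)/sin δ ≈ 0.953.
p = a·p₁ + b·p₂ ≈ (-0.444, -0.579, -0.684); φ = arcsin(p_z) ≈ -43.13°, λ = atan2(p_y, p_x) ≈ -127.51°.

≈ 43°S, 128°W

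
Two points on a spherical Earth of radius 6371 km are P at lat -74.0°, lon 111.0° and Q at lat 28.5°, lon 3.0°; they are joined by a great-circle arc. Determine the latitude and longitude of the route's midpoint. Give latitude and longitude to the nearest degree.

Write both endpoints as unit vectors p₁, p₂ with components (cos φ cos λ, cos φ sin λ, sin φ).
The central angle between the endpoints is δ = arccos(p₁·p₂) ≈ 2.134 rad (122.2°).
Interpolate at f = 1/2 with slerp weights a = sin((1−f)δ)/sin δ ≈ 1.035, b = sin(fδ)/sin δ ≈ 1.035.
p = a·p₁ + b·p₂ ≈ (0.806, 0.314, -0.501); φ = arcsin(p_z) ≈ -30.08°, λ = atan2(p_y, p_x) ≈ 21.28°.

≈ lat -30°, lon 21°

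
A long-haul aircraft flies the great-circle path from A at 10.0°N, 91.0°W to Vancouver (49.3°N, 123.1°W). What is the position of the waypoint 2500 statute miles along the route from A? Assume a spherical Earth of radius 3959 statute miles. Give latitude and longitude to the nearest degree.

≈ 41°N, 113°W

Write both endpoints as unit vectors p₁, p₂ with components (cos φ cos λ, cos φ sin λ, sin φ).
The central angle between the endpoints is δ = arccos(p₁·p₂) ≈ 0.829 rad (47.5°). The total great-circle distance is δ·R ≈ 0.829 × 3959 ≈ 3282 mi, so the target fraction is f = 2500/3282 ≈ 0.762.
Interpolate at f ≈ 0.762 with slerp weights a = sin((1−f)δ)/sin δ ≈ 0.266, b = sin(fδ)/sin δ ≈ 0.801.
p = a·p₁ + b·p₂ ≈ (-0.290, -0.699, 0.653); φ = arcsin(p_z) ≈ 40.79°, λ = atan2(p_y, p_x) ≈ -112.50°.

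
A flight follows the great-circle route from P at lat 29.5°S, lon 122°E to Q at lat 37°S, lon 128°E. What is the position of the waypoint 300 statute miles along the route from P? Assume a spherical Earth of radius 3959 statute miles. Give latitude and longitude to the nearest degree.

Convert each endpoint to a unit vector on the sphere (x = cos φ cos λ, y = cos φ sin λ, z = sin φ).
The central angle between the endpoints is δ = arccos(p₁·p₂) ≈ 0.157 rad (9.0°). The total great-circle distance is δ·R ≈ 0.157 × 3959 ≈ 623 mi, so the target fraction is f = 300/623 ≈ 0.481.
Interpolate at f ≈ 0.481 with slerp weights a = sin((1−f)δ)/sin δ ≈ 0.520, b = sin(fδ)/sin δ ≈ 0.483.
p = a·p₁ + b·p₂ ≈ (-0.477, 0.688, -0.547); φ = arcsin(p_z) ≈ -33.15°, λ = atan2(p_y, p_x) ≈ 124.76°.

≈ lat 33°S, lon 125°E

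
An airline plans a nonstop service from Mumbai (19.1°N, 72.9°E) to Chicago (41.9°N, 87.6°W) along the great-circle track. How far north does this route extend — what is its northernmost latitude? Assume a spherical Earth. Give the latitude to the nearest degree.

≈ 75°N

The great circle lies in the plane with unit normal n̂ = (p₁ × p₂)/|p₁ × p₂|.
Here n̂_z ≈ -0.262; the vertex latitude is φ_max = arccos|n̂_z| ≈ 74.8°.
Check via Clairaut: cos φ_max = |cos φ₁| · sin C = cos(19.1°)·sin(16.1°) ≈ 0.262, again giving ≈ 74.8°.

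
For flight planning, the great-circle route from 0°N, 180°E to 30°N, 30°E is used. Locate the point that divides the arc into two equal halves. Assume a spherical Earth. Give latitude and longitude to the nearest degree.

Write both endpoints as unit vectors p₁, p₂ with components (cos φ cos λ, cos φ sin λ, sin φ).
The central angle between the endpoints is δ = arccos(p₁·p₂) ≈ 2.419 rad (138.6°).
Interpolate at f = 1/2 with slerp weights a = sin((1−f)δ)/sin δ ≈ 1.414, b = sin(fδ)/sin δ ≈ 1.414.
p = a·p₁ + b·p₂ ≈ (-0.354, 0.612, 0.707); φ = arcsin(p_z) ≈ 45.00°, λ = atan2(p_y, p_x) ≈ 120.00°.

≈ 45°N, 120°E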